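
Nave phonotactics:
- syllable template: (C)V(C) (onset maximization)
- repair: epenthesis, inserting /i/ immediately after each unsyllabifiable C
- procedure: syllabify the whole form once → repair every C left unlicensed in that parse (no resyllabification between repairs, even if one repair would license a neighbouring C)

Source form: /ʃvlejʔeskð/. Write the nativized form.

Syllabifying with onset maximization leaves /ʃ/, /v/, /k/, /ð/ stranded (at most one coda consonant is licensed; onsets are limited to one consonant).
Inserting the epenthetic vowel yields /ʃ/ → /ʃi/, /v/ → /vi/, /k/ → /ki/, /ð/ → /ði/.

ʃivilejʔeskiði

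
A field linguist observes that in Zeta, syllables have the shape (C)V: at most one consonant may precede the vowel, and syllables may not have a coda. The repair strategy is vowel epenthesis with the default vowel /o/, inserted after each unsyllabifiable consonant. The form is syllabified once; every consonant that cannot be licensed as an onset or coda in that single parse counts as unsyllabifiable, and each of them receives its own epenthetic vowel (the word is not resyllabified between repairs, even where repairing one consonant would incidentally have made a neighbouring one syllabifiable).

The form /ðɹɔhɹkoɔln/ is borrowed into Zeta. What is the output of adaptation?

ðoɹɔhoɹokoɔlono

Under (C)V, the unsyllabifiable consonants are /ð/, /h/, /ɹ/, /l/, /n/ (no codas are permitted; onsets are limited to one consonant).
Each unlicensed consonant becomes the onset of a new syllable: /ð/ → /ðo/, /h/ → /ho/, /ɹ/ → /ɹo/, /l/ → /lo/, /n/ → /no/.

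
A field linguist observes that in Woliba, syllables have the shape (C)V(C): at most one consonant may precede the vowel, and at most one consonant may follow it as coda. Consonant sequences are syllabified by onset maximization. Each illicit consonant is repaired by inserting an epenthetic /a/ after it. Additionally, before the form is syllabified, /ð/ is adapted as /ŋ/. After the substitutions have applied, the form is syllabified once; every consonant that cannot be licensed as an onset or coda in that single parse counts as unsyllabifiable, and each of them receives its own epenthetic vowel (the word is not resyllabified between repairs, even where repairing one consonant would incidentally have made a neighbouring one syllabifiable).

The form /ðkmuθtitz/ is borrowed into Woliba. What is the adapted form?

ŋakamuθtitza

Substitution: /ð/ → /ŋ/, giving /ŋkmuθtitz/.
Syllabifying with onset maximization leaves /ŋ/, /k/, /z/ stranded (at most one coda consonant is licensed; onsets are limited to one consonant).
Inserting the epenthetic vowel yields /ŋ/ → /ŋa/, /k/ → /ka/, /z/ → /za/.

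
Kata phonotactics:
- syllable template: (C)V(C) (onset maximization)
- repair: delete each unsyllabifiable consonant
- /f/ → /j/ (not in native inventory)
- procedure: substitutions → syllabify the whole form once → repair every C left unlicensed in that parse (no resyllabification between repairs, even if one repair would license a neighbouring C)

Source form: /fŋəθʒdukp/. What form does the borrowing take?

ŋəθduk

Substitution: /f/ → /j/, giving /jŋəθʒdukp/.
Under (C)V(C), the unsyllabifiable consonants are /j/, /ʒ/, /p/ (at most one coda consonant is licensed; onsets are limited to one consonant).
Each unlicensed consonant is deleted: /j/, /ʒ/, /p/.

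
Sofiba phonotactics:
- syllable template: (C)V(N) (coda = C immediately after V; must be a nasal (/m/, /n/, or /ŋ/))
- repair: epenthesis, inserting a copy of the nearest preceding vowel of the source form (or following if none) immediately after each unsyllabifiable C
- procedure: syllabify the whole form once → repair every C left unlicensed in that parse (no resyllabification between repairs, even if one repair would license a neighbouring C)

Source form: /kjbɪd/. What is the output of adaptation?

kɪjɪbɪdɪ

Syllabifying with onset maximization leaves /k/, /j/, /d/ stranded (only a nasal (/m/, /n/, or /ŋ/) is licensed in coda position; onsets are limited to one consonant).
Inserting the epenthetic vowel yields /k/ → /kɪ/, /j/ → /jɪ/, /d/ → /dɪ/.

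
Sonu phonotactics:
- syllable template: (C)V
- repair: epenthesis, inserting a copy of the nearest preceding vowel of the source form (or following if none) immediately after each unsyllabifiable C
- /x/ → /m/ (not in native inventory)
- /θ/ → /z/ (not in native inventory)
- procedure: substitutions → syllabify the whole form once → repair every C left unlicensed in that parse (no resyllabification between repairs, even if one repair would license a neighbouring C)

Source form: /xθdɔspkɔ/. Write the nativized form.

Substitution: /x/ → /m/, /θ/ → /z/, giving /mzdɔspkɔ/.
Syllabifying with onset maximization leaves /m/, /z/, /s/, /p/ stranded (no codas are permitted; onsets are limited to one consonant).
Each unlicensed consonant becomes the onset of a new syllable: /m/ → /mɔ/, /z/ → /zɔ/, /s/ → /sɔ/, /p/ → /pɔ/.

mɔzɔdɔsɔpɔkɔ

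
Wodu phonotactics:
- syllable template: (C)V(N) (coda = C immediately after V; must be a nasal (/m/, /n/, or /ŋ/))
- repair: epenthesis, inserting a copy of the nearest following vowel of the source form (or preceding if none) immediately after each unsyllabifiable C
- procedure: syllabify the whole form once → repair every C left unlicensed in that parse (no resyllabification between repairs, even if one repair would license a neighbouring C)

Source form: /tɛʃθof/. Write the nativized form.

tɛʃoθofo

Syllabifying with onset maximization leaves /ʃ/, /f/ stranded (only a nasal (/m/, /n/, or /ŋ/) is licensed in coda position; onsets are limited to one consonant).
Each unlicensed consonant becomes the onset of a new syllable: /ʃ/ → /ʃo/, /f/ → /fo/.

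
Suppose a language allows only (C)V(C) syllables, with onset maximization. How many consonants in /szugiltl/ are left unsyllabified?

3

Under (C)V(C), the unsyllabifiable consonants are /s/, /t/, /l/ (at most one coda consonant is licensed; onsets are limited to one consonant).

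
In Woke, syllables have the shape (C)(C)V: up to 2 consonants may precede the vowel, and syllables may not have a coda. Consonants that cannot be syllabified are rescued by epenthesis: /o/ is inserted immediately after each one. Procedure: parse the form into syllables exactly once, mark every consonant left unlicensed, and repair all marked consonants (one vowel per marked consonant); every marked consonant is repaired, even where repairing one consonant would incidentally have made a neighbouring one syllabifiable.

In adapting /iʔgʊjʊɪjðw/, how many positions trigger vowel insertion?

3

The unsyllabifiable consonants are /j/, /ð/, /w/; each receives one epenthetic vowel.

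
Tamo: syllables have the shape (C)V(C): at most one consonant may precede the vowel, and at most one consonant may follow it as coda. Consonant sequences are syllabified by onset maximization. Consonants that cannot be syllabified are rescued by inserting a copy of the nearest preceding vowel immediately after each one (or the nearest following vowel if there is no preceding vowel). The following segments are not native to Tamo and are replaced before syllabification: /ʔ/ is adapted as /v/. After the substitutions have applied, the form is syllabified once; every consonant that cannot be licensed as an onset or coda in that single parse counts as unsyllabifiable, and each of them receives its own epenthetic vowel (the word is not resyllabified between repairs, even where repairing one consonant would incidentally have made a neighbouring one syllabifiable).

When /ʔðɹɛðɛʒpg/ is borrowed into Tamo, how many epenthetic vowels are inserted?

4

After substitution the input is /vðɹɛðɛʒpg/.
The unsyllabifiable consonants are /v/, /ð/, /p/, /g/; each receives one epenthetic vowel.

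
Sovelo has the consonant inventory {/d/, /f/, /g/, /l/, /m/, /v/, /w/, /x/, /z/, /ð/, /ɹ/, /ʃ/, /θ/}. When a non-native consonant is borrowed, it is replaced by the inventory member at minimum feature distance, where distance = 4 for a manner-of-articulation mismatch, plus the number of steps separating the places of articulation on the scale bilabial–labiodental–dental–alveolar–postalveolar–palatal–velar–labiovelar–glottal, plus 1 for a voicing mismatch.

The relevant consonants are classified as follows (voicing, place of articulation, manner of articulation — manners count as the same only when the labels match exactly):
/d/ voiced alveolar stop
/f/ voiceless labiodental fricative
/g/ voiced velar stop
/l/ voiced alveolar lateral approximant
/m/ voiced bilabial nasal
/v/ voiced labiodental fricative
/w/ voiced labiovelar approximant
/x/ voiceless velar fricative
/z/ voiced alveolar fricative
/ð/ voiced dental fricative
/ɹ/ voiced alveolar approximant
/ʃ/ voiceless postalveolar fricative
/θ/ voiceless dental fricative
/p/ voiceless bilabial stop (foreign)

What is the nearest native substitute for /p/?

d

/d/ is closest: same manner (stop), place distance 3 (bilabial→alveolar), voicing differs (+1); total 4. Next closest is /f/ at distance 5.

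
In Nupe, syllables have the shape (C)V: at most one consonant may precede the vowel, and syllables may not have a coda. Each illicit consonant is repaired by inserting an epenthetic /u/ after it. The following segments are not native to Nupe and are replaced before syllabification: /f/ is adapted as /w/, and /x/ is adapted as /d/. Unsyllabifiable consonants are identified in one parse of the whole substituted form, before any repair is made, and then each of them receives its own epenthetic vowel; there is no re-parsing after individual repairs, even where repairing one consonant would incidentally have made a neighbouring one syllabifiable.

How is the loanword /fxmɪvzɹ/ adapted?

Substitution: /f/ → /w/, /x/ → /d/, giving /wdmɪvzɹ/.
Under (C)V, the unsyllabifiable consonants are /w/, /d/, /v/, /z/, /ɹ/ (no codas are permitted; onsets are limited to one consonant).
Epenthesis after each stranded consonant: /w/ → /wu/, /d/ → /du/, /v/ → /vu/, /z/ → /zu/, /ɹ/ → /ɹu/.

wudumɪvuzuɹu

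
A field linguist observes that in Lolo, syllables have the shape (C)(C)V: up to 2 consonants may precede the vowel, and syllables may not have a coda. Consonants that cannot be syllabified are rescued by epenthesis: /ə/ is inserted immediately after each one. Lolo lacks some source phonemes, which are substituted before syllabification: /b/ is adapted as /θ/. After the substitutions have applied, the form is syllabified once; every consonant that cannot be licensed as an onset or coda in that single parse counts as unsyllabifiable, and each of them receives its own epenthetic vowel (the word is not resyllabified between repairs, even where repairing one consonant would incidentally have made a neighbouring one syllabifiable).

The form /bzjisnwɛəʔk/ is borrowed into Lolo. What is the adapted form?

Substitution: /b/ → /θ/, giving /θzjisnwɛəʔk/.
The consonants /θ/, /s/, /ʔ/, /k/ cannot be parsed into a legal (C)(C)V syllable (no codas are permitted; onsets may contain at most 2 consonants).
Inserting the epenthetic vowel yields /θ/ → /θə/, /s/ → /sə/, /ʔ/ → /ʔə/, /k/ → /kə/.

θəzjisənwɛəʔəkə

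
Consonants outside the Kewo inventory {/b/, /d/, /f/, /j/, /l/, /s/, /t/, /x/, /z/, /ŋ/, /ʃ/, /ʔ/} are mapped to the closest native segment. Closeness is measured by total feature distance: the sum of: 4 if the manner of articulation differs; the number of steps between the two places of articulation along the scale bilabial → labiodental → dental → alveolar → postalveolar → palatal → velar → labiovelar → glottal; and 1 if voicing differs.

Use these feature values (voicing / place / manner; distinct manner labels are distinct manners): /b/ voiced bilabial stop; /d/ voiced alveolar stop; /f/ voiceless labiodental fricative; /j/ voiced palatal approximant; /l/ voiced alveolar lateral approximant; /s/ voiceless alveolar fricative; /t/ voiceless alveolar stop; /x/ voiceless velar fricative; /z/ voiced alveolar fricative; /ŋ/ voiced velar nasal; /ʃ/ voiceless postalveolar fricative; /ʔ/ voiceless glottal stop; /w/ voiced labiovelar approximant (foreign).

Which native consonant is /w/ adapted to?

/j/ is closest: same manner (approximant), place distance 2 (labiovelar→palatal), same voicing; total 2. Next closest is /ŋ/ at distance 5.

j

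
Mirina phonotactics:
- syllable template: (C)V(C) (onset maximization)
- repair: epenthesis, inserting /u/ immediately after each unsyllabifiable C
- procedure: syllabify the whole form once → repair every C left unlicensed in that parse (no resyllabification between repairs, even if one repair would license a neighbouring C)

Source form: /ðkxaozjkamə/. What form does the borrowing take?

ðukuxaozjukamə

Syllabifying with onset maximization leaves /ð/, /k/, /j/ stranded (at most one coda consonant is licensed; onsets are limited to one consonant).
Each unlicensed consonant becomes the onset of a new syllable: /ð/ → /ðu/, /k/ → /ku/, /j/ → /ju/.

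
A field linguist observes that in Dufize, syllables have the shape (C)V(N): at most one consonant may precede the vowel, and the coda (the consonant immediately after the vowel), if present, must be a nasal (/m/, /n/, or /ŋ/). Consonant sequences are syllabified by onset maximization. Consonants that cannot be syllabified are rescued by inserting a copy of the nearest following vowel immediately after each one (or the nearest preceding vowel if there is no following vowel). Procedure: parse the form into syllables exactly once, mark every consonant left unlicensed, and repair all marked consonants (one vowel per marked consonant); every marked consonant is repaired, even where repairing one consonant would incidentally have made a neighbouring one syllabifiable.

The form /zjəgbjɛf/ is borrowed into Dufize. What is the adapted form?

zəjəgɛbɛjɛfɛ

Under (C)V(N), the unsyllabifiable consonants are /z/, /g/, /b/, /f/ (only a nasal (/m/, /n/, or /ŋ/) is licensed in coda position; onsets are limited to one consonant).
Epenthesis after each stranded consonant: /z/ → /zə/, /g/ → /gɛ/, /b/ → /bɛ/, /f/ → /fɛ/.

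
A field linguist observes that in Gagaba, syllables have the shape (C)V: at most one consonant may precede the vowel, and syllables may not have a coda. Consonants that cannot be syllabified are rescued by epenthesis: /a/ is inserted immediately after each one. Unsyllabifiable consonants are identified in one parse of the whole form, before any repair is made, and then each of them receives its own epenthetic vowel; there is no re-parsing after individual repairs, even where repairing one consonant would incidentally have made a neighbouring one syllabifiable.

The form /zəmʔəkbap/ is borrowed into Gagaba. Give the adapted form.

zəmaʔəkabapa

The consonants /m/, /k/, /p/ cannot be parsed into a legal (C)V syllable (no codas are permitted; onsets are limited to one consonant).
Epenthesis after each stranded consonant: /m/ → /ma/, /k/ → /ka/, /p/ → /pa/.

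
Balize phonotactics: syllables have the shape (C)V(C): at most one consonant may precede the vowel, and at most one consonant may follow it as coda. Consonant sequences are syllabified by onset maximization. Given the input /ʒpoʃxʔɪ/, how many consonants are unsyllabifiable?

2

Under (C)V(C), the unsyllabifiable consonants are /ʒ/, /x/ (at most one coda consonant is licensed; onsets are limited to one consonant).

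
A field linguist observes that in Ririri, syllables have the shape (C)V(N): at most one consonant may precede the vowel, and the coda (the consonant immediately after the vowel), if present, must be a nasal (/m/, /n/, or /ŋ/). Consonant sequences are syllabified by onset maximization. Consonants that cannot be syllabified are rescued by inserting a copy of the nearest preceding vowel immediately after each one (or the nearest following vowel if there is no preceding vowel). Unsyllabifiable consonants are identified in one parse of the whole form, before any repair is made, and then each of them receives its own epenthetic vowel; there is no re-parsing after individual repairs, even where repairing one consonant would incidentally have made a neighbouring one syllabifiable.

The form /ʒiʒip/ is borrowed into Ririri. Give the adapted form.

ʒiʒipi

The consonants /p/ cannot be parsed into a legal (C)V(N) syllable (only a nasal (/m/, /n/, or /ŋ/) is licensed in coda position; onsets are limited to one consonant).
Each unlicensed consonant becomes the onset of a new syllable: /p/ → /pi/.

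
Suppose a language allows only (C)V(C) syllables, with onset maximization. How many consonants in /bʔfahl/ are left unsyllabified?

3

Syllabifying with onset maximization leaves /b/, /ʔ/, /l/ stranded (at most one coda consonant is licensed; onsets are limited to one consonant).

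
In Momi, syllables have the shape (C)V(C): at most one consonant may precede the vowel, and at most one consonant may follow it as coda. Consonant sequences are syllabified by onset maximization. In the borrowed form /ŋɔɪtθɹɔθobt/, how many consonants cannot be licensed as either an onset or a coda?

2

Under (C)V(C), the unsyllabifiable consonants are /θ/, /t/ (at most one coda consonant is licensed; onsets are limited to one consonant).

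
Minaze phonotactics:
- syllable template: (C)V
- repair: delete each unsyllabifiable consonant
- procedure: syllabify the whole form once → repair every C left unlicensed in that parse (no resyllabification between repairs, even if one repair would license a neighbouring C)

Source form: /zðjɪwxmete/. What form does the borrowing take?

jɪmete

The consonants /z/, /ð/, /w/, /x/ cannot be parsed into a legal (C)V syllable (no codas are permitted; onsets are limited to one consonant).
Deleting the stranded consonants removes /z/, /ð/, /w/, /x/.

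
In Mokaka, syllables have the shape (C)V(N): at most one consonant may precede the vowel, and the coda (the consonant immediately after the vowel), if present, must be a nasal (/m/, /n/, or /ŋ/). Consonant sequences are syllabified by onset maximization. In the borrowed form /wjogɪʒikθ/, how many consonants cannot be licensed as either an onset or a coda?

3

Syllabifying with onset maximization leaves /w/, /k/, /θ/ stranded (only a nasal (/m/, /n/, or /ŋ/) is licensed in coda position; onsets are limited to one consonant).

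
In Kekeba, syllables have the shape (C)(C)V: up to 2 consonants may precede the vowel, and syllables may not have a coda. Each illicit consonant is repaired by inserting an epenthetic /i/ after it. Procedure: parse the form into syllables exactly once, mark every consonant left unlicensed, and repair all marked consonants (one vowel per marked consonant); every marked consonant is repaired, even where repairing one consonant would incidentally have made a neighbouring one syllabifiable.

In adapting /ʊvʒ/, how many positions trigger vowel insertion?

The unsyllabifiable consonants are /v/, /ʒ/; each receives one epenthetic vowel.

2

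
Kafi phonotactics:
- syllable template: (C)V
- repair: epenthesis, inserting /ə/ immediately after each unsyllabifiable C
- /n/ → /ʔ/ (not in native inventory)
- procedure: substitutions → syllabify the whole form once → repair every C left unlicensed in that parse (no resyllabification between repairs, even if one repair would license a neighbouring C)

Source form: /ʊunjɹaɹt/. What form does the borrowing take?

ʊuʔəjəɹaɹətə

Substitution: /n/ → /ʔ/, giving /ʊuʔjɹaɹt/.
The consonants /ʔ/, /j/, /ɹ/, /t/ cannot be parsed into a legal (C)V syllable (no codas are permitted; onsets are limited to one consonant).
Each unlicensed consonant becomes the onset of a new syllable: /ʔ/ → /ʔə/, /j/ → /jə/, /ɹ/ → /ɹə/, /t/ → /tə/.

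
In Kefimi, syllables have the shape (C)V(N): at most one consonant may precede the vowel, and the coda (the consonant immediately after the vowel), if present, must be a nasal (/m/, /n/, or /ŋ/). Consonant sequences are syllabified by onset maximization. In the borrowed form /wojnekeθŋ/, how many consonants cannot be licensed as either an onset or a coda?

3

The consonants /j/, /θ/, /ŋ/ cannot be parsed into a legal (C)V(N) syllable (only a nasal (/m/, /n/, or /ŋ/) is licensed in coda position; onsets are limited to one consonant).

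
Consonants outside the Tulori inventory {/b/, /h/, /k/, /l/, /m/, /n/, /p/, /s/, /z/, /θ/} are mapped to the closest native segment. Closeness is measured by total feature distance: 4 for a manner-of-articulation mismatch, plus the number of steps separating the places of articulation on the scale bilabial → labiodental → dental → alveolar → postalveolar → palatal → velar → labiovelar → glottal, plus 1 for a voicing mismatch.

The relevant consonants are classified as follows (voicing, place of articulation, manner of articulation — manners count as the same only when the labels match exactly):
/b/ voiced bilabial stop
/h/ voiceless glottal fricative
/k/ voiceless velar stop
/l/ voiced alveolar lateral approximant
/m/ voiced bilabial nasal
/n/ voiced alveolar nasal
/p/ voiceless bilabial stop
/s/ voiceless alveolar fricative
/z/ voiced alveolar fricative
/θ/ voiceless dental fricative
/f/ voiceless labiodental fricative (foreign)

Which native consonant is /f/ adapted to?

/θ/ is closest: same manner (fricative), place distance 1 (labiodental→dental), same voicing; total 1. Next closest is /s/ at distance 2.

θ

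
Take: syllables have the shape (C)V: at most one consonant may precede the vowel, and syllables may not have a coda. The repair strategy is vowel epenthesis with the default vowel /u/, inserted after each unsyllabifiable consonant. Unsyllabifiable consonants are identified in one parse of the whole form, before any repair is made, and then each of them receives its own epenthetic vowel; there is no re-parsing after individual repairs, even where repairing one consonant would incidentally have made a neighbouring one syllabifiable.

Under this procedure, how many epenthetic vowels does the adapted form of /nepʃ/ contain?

2

The unsyllabifiable consonants are /p/, /ʃ/; each receives one epenthetic vowel.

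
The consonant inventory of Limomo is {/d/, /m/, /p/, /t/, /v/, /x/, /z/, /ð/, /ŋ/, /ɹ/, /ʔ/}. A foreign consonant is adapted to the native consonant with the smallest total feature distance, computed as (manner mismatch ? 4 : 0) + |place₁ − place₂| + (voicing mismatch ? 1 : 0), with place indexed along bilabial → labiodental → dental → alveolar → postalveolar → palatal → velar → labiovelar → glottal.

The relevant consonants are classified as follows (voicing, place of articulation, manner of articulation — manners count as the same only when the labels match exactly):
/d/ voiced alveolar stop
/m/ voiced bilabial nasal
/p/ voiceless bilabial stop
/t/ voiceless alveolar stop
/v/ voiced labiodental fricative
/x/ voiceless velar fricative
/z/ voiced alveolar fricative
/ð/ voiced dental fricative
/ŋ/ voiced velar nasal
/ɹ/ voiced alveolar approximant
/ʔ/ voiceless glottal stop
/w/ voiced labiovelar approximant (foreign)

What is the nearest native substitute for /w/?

ɹ

/ɹ/ is closest: same manner (approximant), place distance 4 (labiovelar→alveolar), same voicing; total 4. Next closest is /ŋ/ at distance 5.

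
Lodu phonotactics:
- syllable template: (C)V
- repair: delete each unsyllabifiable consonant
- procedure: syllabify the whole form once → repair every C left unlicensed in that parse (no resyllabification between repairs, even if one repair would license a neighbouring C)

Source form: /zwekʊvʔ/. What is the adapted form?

The consonants /z/, /v/, /ʔ/ cannot be parsed into a legal (C)V syllable (no codas are permitted; onsets are limited to one consonant).
Deleting the stranded consonants removes /z/, /v/, /ʔ/.

wekʊ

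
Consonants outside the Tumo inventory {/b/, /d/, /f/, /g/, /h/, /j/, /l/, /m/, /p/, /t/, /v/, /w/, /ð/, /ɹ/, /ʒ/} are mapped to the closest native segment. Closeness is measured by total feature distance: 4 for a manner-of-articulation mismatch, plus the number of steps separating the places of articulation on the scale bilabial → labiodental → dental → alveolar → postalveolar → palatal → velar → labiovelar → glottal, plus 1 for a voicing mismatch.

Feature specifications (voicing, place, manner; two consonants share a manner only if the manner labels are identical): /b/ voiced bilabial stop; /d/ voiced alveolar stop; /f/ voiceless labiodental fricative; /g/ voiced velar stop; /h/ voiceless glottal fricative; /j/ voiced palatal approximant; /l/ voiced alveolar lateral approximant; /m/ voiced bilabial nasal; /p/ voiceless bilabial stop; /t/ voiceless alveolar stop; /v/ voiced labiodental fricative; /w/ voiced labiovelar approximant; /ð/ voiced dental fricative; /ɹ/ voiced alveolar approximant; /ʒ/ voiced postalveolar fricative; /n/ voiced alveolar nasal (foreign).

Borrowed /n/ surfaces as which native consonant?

/m/ is closest: same manner (nasal), place distance 3 (alveolar→bilabial), same voicing; total 3. Next closest is /d/ at distance 4.

m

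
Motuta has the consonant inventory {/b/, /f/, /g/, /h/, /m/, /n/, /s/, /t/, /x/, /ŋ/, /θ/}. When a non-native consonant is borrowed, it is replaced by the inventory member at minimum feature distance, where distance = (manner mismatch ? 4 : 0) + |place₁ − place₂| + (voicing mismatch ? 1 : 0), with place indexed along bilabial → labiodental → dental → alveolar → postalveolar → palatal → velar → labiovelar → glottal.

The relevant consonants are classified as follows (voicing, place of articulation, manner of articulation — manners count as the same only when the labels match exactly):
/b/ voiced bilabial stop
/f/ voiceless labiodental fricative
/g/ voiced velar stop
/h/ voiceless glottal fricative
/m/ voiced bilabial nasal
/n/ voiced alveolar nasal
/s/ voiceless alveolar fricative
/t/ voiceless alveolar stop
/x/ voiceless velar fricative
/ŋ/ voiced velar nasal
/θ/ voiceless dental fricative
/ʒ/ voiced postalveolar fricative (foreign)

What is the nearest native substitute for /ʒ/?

s

/s/ is closest: same manner (fricative), place distance 1 (postalveolar→alveolar), voicing differs (+1); total 2. Next closest is /x/ at distance 3.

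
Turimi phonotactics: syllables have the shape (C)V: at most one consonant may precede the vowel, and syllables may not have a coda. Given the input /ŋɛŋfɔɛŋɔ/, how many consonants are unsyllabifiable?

Syllabifying with onset maximization leaves /ŋ/ stranded (no codas are permitted; onsets are limited to one consonant).

1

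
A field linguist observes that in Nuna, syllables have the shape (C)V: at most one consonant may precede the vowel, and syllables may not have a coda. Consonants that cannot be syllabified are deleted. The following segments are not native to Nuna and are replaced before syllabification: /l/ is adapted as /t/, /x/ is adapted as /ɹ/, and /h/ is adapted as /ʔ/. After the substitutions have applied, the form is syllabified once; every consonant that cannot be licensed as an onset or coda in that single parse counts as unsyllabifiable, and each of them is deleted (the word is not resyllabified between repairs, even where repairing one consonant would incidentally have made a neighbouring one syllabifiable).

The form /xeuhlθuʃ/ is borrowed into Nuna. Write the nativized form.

Substitution: /x/ → /ɹ/, /h/ → /ʔ/, /l/ → /t/, giving /ɹeuʔtθuʃ/.
Syllabifying with onset maximization leaves /ʔ/, /t/, /ʃ/ stranded (no codas are permitted; onsets are limited to one consonant).
Deleting the stranded consonants removes /ʔ/, /t/, /ʃ/.

ɹeuθu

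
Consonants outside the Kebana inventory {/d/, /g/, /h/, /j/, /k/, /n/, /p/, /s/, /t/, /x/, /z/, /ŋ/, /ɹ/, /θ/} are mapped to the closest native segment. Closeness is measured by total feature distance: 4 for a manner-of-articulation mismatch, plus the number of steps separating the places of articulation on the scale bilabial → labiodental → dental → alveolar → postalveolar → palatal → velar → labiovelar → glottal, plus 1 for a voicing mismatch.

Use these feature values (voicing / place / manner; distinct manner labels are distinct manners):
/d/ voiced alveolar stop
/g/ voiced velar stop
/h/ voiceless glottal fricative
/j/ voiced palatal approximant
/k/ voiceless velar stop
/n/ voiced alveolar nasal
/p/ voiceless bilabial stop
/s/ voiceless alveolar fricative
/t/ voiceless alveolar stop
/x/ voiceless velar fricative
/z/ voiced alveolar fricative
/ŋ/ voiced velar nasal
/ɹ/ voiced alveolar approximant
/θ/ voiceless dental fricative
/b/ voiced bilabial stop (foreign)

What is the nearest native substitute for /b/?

p

/p/ is closest: same manner (stop), place distance 0 (bilabial→bilabial), voicing differs (+1); total 1. Next closest is /d/ at distance 3.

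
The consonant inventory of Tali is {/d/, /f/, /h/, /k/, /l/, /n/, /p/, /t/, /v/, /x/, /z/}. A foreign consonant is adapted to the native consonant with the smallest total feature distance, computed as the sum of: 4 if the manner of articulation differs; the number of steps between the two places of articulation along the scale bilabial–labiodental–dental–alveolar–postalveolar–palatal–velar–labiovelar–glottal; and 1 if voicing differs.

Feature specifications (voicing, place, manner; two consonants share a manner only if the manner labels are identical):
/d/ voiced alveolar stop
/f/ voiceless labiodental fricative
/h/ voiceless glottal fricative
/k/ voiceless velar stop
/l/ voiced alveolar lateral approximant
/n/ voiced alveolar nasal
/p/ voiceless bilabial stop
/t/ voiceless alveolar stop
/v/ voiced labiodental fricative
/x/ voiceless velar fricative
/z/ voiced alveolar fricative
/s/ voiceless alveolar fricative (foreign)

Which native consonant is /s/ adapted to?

z

/z/ is closest: same manner (fricative), place distance 0 (alveolar→alveolar), voicing differs (+1); total 1. Next closest is /f/ at distance 2.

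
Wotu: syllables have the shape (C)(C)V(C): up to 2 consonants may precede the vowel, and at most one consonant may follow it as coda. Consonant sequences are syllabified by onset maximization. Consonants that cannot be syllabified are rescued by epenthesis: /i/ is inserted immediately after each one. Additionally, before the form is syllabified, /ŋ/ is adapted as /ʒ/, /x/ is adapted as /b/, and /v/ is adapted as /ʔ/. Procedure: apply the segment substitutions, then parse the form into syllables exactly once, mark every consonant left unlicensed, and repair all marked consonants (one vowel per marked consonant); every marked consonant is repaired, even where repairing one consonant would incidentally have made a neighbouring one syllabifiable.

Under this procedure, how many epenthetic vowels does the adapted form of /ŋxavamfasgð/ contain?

2

After substitution the input is /ʒbaʔamfasgð/.
The unsyllabifiable consonants are /g/, /ð/; each receives one epenthetic vowel.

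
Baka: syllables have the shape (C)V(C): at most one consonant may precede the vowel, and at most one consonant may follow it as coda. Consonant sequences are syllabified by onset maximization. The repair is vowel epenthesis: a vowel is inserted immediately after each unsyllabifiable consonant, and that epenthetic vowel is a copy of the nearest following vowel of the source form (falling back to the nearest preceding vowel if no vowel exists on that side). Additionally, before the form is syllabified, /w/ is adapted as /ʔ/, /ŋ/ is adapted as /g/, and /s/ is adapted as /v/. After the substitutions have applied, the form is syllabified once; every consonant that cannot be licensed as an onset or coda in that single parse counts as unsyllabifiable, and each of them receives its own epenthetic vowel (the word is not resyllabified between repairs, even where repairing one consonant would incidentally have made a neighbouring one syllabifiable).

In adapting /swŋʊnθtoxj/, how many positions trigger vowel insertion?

After substitution the input is /vʔgʊnθtoxj/.
The unsyllabifiable consonants are /v/, /ʔ/, /θ/, /j/; each receives one epenthetic vowel.

4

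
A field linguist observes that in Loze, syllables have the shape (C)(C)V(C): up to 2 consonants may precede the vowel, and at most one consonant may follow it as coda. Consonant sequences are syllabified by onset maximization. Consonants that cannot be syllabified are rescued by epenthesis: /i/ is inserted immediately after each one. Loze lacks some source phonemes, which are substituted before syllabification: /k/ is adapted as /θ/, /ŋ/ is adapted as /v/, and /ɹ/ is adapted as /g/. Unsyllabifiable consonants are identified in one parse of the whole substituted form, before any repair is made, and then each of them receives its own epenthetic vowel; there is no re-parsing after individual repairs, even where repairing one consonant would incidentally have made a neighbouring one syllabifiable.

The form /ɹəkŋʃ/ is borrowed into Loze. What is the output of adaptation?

gəθviʃi

Substitution: /ɹ/ → /g/, /k/ → /θ/, /ŋ/ → /v/, giving /gəθvʃ/.
The consonants /v/, /ʃ/ cannot be parsed into a legal (C)(C)V(C) syllable (at most one coda consonant is licensed; onsets may contain at most 2 consonants).
Epenthesis after each stranded consonant: /v/ → /vi/, /ʃ/ → /ʃi/.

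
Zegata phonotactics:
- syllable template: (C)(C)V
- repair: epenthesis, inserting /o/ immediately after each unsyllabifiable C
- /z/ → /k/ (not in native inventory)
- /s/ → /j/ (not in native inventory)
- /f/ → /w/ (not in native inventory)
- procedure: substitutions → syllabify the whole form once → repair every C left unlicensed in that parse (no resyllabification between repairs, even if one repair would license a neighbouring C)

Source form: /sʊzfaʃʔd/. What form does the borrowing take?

Substitution: /s/ → /j/, /z/ → /k/, /f/ → /w/, giving /jʊkwaʃʔd/.
Syllabifying with onset maximization leaves /ʃ/, /ʔ/, /d/ stranded (no codas are permitted; onsets may contain at most 2 consonants).
Each unlicensed consonant becomes the onset of a new syllable: /ʃ/ → /ʃo/, /ʔ/ → /ʔo/, /d/ → /do/.

jʊkwaʃoʔodo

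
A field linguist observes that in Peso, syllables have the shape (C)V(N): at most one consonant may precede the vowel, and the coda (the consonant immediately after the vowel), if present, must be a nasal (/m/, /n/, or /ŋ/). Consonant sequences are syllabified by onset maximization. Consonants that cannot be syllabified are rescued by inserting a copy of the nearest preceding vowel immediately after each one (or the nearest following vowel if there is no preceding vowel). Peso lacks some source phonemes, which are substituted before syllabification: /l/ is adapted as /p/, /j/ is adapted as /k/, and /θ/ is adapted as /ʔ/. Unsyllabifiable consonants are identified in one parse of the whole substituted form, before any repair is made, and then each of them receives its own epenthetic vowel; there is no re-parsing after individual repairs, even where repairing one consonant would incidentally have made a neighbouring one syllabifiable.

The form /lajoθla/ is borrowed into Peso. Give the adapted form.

Substitution: /l/ → /p/, /j/ → /k/, /θ/ → /ʔ/, giving /pakoʔpa/.
Syllabifying with onset maximization leaves /ʔ/ stranded (only a nasal (/m/, /n/, or /ŋ/) is licensed in coda position; onsets are limited to one consonant).
Inserting the epenthetic vowel yields /ʔ/ → /ʔo/.

pakoʔopa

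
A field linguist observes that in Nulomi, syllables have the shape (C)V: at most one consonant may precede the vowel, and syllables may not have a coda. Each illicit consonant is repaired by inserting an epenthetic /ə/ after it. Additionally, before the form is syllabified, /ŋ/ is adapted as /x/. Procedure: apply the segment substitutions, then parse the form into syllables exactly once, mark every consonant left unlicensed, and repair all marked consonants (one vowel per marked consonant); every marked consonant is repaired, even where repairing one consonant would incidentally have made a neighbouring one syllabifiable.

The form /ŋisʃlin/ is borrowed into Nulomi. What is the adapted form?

xisəʃəlinə

Substitution: /ŋ/ → /x/, giving /xisʃlin/.
The consonants /s/, /ʃ/, /n/ cannot be parsed into a legal (C)V syllable (no codas are permitted; onsets are limited to one consonant).
Each unlicensed consonant becomes the onset of a new syllable: /s/ → /sə/, /ʃ/ → /ʃə/, /n/ → /nə/.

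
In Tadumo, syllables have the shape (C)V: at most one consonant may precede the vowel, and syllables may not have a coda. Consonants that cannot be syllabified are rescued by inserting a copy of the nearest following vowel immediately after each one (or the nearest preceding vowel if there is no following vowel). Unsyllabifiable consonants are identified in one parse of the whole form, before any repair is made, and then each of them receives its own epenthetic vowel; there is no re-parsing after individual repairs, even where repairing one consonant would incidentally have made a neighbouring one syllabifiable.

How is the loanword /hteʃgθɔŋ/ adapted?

Syllabifying with onset maximization leaves /h/, /ʃ/, /g/, /ŋ/ stranded (no codas are permitted; onsets are limited to one consonant).
Each unlicensed consonant becomes the onset of a new syllable: /h/ → /he/, /ʃ/ → /ʃɔ/, /g/ → /gɔ/, /ŋ/ → /ŋɔ/.

heteʃɔgɔθɔŋɔ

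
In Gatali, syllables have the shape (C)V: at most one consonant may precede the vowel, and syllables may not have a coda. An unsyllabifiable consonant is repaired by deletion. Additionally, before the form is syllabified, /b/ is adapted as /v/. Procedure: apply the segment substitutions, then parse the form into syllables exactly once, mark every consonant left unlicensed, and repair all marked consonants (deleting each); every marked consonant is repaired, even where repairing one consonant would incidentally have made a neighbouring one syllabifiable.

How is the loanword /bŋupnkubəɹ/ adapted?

ŋukuvə

Substitution: /b/ → /v/, giving /vŋupnkuvəɹ/.
Under (C)V, the unsyllabifiable consonants are /v/, /p/, /n/, /ɹ/ (no codas are permitted; onsets are limited to one consonant).
Deleting the stranded consonants removes /v/, /p/, /n/, /ɹ/.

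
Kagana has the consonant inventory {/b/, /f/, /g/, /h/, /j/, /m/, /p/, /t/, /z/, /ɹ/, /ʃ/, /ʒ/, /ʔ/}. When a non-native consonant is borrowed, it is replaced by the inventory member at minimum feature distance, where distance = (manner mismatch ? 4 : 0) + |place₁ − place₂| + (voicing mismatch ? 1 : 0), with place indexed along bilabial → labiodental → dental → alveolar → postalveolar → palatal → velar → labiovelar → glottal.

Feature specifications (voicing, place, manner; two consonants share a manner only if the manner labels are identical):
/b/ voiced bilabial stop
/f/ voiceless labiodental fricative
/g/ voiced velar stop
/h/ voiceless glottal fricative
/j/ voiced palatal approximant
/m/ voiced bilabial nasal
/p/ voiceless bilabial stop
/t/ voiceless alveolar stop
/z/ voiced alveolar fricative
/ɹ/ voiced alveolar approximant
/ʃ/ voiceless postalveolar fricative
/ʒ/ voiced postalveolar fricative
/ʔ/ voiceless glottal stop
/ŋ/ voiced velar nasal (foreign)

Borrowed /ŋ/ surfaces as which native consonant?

/g/ is closest: manner differs (nasal→stop, +4), place distance 0 (velar→velar), same voicing; total 4. Next closest is /j/ at distance 5.

g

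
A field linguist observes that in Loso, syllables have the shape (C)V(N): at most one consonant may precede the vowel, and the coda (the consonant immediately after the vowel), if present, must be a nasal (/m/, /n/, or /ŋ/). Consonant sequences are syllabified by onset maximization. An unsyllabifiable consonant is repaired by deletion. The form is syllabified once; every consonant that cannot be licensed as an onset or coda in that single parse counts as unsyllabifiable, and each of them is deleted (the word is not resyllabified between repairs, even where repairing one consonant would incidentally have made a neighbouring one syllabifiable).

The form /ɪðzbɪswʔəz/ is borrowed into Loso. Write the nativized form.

ɪbɪʔə

Under (C)V(N), the unsyllabifiable consonants are /ð/, /z/, /s/, /w/, /z/ (only a nasal (/m/, /n/, or /ŋ/) is licensed in coda position; onsets are limited to one consonant).
Deleting the stranded consonants removes /ð/, /z/, /s/, /w/, /z/.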